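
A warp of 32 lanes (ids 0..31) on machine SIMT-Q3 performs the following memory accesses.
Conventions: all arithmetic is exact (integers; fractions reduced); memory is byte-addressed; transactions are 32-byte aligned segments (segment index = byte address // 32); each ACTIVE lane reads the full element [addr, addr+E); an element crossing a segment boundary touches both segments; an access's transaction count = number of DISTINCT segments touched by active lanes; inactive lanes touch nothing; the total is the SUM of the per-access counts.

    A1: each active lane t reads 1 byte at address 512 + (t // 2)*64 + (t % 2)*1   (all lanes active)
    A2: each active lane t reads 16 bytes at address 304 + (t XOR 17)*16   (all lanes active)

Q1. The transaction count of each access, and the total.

A1: 16 transactions
A2: 17 transactions

Answer: 16,17; total 33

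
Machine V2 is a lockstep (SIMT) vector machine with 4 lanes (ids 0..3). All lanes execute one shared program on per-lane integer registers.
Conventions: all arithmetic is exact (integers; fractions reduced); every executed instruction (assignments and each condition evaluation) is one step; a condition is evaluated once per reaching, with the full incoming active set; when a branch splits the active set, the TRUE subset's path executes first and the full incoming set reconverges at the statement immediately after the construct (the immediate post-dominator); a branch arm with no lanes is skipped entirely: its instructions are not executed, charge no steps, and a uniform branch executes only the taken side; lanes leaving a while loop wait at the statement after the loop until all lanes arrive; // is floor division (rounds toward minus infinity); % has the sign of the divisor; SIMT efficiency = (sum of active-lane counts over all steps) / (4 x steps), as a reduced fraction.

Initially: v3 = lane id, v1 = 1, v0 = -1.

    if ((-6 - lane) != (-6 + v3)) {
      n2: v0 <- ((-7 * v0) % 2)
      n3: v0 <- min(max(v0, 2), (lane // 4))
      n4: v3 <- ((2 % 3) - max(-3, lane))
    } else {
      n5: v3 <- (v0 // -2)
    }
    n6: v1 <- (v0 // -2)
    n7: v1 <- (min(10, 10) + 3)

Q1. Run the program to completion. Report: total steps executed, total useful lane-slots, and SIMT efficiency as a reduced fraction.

Answer: 7 steps, 22 useful, 11/14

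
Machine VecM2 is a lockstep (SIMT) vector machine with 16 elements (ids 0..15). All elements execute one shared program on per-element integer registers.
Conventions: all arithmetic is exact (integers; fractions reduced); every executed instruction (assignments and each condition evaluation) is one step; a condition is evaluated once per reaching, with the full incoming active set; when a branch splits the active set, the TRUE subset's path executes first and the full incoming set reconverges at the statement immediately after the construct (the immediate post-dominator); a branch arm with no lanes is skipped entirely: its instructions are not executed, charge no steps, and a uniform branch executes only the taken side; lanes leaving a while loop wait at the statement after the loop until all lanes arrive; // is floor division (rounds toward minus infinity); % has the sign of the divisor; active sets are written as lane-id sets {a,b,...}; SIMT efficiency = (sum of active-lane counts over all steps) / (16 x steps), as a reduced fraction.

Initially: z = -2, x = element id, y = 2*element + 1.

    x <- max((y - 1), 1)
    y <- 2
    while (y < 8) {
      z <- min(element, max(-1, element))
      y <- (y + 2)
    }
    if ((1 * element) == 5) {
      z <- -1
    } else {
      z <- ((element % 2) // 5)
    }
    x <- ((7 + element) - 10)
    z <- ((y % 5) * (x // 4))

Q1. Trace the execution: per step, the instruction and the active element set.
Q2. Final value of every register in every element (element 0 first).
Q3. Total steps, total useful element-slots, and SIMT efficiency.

step 0: x <- max((y - 1), 1)         {0,1,2,3,4,5,6,7,8,9,10,11,12,13,14,15}
step 1: y <- 2                       {0,1,2,3,4,5,6,7,8,9,10,11,12,13,14,15}
step 2: eval (y < 8)                 {0,1,2,3,4,5,6,7,8,9,10,11,12,13,14,15}
step 3: z <- min(element, max(-1, element)) {0,1,2,3,4,5,6,7,8,9,10,11,12,13,14,15}
step 4: y <- (y + 2)                 {0,1,2,3,4,5,6,7,8,9,10,11,12,13,14,15}
step 5: eval (y < 8)                 {0,1,2,3,4,5,6,7,8,9,10,11,12,13,14,15}
step 6: z <- min(element, max(-1, element)) {0,1,2,3,4,5,6,7,8,9,10,11,12,13,14,15}
step 7: y <- (y + 2)                 {0,1,2,3,4,5,6,7,8,9,10,11,12,13,14,15}
step 8: eval (y < 8)                 {0,1,2,3,4,5,6,7,8,9,10,11,12,13,14,15}
step 9: z <- min(element, max(-1, element)) {0,1,2,3,4,5,6,7,8,9,10,11,12,13,14,15}
step 10: y <- (y + 2)                 {0,1,2,3,4,5,6,7,8,9,10,11,12,13,14,15}
step 11: eval (y < 8)                 {0,1,2,3,4,5,6,7,8,9,10,11,12,13,14,15}
step 12: eval ((1 * element) == 5)    {0,1,2,3,4,5,6,7,8,9,10,11,12,13,14,15}
step 13: z <- -1                      {5}
step 14: z <- ((element % 2) // 5)    {0,1,2,3,4,6,7,8,9,10,11,12,13,14,15}
step 15: x <- ((7 + element) - 10)    {0,1,2,3,4,5,6,7,8,9,10,11,12,13,14,15}
step 16: z <- ((y % 5) * (x // 4))    {0,1,2,3,4,5,6,7,8,9,10,11,12,13,14,15}

Answer: 17 steps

z: -3,-3,-3,0,0,0,0,3,3,3,3,6,6,6,6,9
x: -3,-2,-1,0,1,2,3,4,5,6,7,8,9,10,11,12
y: 8,8,8,8,8,8,8,8,8,8,8,8,8,8,8,8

steps = 17; useful = 256; efficiency = 256/272 = 16/17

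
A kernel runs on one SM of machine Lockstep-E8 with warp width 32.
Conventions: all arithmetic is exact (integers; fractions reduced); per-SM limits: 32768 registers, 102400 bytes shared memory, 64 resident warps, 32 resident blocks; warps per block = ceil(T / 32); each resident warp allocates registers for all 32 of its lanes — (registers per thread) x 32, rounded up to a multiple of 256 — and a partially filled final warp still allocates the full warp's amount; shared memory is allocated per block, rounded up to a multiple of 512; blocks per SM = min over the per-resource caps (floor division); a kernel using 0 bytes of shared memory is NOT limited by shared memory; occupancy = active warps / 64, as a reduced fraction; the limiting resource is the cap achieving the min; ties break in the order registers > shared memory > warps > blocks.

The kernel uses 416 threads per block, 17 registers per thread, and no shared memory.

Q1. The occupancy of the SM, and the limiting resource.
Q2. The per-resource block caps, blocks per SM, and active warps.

Answer: occupancy 39/64, limited by registers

registers: 3 blocks
shared memory: no limit (kernel uses none)
warps: 4 blocks
blocks: 32 blocks

Answer: 3 blocks, 39 active warps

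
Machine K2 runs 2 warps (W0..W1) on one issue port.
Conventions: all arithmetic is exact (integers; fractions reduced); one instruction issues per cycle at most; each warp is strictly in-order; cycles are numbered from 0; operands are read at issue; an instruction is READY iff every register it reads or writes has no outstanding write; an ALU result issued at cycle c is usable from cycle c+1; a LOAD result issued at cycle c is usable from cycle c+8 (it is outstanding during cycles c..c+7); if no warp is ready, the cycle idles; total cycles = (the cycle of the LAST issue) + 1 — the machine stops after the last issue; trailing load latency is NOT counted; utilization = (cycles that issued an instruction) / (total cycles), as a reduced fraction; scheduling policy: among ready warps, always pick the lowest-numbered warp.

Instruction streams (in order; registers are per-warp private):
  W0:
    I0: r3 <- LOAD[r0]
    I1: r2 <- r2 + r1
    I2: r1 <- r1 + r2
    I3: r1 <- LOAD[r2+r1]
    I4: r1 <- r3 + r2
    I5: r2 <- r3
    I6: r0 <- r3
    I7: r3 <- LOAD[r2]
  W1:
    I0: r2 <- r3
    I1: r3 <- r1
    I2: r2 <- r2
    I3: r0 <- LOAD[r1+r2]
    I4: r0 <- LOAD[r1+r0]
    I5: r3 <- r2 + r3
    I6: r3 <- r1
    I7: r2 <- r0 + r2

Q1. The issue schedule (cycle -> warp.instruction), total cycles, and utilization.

cycle 0: W0.I0
cycle 1: W0.I1
cycle 2: W0.I2
cycle 3: W0.I3
cycle 4: W1.I0
cycle 5: W1.I1
cycle 6: W1.I2
cycle 7: W1.I3
cycle 8: idle
cycle 9: idle
cycle 10: idle
cycle 11: W0.I4
cycle 12: W0.I5
cycle 13: W0.I6
cycle 14: W0.I7
cycle 15: W1.I4
cycle 16: W1.I5
cycle 17: W1.I6
cycle 18: idle
cycle 19: idle
cycle 20: idle
cycle 21: idle
cycle 22: idle
cycle 23: W1.I7

Answer: 24 cycles, utilization 2/3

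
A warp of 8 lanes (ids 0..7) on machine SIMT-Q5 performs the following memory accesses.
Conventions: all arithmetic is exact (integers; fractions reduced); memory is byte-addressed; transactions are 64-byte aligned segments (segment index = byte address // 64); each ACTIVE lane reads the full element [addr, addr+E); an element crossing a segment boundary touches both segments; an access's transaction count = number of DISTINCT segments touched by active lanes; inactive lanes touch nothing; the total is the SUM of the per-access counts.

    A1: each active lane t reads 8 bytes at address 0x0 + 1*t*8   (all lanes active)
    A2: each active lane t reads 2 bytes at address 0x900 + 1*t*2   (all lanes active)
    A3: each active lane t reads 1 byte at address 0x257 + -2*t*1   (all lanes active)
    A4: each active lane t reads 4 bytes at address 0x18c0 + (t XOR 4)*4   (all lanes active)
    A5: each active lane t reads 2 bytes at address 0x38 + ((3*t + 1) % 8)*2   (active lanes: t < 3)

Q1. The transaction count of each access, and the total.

A1: 1 transaction
A2: 1 transaction
A3: 1 transaction
A4: 1 transaction
A5: 2 transactions

Answer: 1,1,1,1,2; total 6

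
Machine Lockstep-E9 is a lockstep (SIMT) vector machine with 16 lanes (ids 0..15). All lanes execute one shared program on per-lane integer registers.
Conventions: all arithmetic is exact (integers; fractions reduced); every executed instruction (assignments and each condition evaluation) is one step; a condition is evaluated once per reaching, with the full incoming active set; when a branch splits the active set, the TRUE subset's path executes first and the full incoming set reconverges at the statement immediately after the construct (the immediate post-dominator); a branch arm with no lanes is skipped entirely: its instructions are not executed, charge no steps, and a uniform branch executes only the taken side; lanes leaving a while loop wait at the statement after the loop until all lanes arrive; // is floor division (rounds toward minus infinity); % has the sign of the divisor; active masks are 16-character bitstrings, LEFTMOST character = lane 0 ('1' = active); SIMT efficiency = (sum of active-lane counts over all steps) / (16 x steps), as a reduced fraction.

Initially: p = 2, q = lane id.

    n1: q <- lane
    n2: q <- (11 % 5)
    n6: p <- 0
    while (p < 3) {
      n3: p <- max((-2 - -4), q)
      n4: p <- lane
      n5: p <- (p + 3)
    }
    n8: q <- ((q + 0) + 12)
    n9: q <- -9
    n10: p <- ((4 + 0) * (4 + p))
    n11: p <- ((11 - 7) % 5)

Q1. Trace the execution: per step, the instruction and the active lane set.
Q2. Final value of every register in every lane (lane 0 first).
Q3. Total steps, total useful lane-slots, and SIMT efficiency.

step 0: q <- lane                    1111111111111111
step 1: q <- (11 % 5)                1111111111111111
step 2: p <- 0                       1111111111111111
step 3: eval (p < 3)                 1111111111111111
step 4: p <- max((-2 - -4), q)       1111111111111111
step 5: p <- lane                    1111111111111111
step 6: p <- (p + 3)                 1111111111111111
step 7: eval (p < 3)                 1111111111111111
step 8: q <- ((q + 0) + 12)          1111111111111111
step 9: q <- -9                      1111111111111111
step 10: p <- ((4 + 0) * (4 + p))     1111111111111111
step 11: p <- ((11 - 7) % 5)          1111111111111111

Answer: 12 steps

p: 4,4,4,4,4,4,4,4,4,4,4,4,4,4,4,4
q: -9,-9,-9,-9,-9,-9,-9,-9,-9,-9,-9,-9,-9,-9,-9,-9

steps = 12; useful = 192; efficiency = 192/192 = 1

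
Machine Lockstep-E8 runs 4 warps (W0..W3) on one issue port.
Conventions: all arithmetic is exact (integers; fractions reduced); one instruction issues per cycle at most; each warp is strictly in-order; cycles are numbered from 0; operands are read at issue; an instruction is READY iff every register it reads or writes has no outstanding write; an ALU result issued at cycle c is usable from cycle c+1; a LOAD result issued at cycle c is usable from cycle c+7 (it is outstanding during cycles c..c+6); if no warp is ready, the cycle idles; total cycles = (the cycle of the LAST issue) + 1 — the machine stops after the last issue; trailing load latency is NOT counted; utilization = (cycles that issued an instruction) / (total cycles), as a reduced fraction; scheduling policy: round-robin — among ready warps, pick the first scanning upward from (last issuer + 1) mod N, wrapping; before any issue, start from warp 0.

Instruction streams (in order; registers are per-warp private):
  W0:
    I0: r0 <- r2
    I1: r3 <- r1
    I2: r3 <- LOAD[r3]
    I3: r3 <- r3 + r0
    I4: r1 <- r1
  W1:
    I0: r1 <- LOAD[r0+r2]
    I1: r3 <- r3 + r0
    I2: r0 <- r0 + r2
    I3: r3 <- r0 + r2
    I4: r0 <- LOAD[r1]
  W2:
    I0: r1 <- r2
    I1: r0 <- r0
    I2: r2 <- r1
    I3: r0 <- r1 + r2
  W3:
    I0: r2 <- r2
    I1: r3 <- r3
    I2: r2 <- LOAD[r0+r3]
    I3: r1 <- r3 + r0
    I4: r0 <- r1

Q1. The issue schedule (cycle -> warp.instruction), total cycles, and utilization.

cycle 0: W0.I0
cycle 1: W1.I0
cycle 2: W2.I0
cycle 3: W3.I0
cycle 4: W0.I1
cycle 5: W1.I1
cycle 6: W2.I1
cycle 7: W3.I1
cycle 8: W0.I2
cycle 9: W1.I2
cycle 10: W2.I2
cycle 11: W3.I2
cycle 12: W1.I3
cycle 13: W2.I3
cycle 14: W3.I3
cycle 15: W0.I3
cycle 16: W1.I4
cycle 17: W3.I4
cycle 18: W0.I4

Answer: 19 cycles, utilization 1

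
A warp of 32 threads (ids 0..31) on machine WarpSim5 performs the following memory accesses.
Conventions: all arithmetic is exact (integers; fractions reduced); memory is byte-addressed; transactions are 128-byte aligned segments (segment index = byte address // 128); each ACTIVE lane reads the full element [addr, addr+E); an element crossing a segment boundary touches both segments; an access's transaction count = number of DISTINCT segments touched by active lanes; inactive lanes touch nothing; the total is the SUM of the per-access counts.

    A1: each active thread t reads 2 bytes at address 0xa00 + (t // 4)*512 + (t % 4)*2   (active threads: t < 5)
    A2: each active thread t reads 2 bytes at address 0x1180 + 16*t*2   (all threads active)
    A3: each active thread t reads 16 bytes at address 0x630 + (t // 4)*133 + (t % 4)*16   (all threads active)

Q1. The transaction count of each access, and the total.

A1: 2 transactions
A2: 8 transactions
A3: 9 transactions

Answer: 2,8,9; total 19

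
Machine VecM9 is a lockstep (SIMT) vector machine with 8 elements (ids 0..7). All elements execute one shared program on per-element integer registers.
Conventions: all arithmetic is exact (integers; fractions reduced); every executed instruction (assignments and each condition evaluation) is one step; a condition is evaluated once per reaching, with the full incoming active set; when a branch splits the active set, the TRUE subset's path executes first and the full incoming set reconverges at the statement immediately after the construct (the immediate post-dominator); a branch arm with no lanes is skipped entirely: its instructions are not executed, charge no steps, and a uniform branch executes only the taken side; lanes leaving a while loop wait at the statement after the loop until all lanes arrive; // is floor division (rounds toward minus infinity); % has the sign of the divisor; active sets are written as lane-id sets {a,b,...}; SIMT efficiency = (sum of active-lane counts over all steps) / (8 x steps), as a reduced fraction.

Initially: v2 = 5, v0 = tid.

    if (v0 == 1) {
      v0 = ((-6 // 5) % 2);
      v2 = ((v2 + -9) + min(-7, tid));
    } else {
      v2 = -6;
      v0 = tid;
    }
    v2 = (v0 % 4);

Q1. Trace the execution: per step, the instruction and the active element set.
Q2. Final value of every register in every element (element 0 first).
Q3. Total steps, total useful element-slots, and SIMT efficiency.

step 0: eval (v0 == 1)               {0,1,2,3,4,5,6,7}
step 1: v0 <- ((-6 // 5) % 2)        {1}
step 2: v2 <- ((v2 + -9) + min(-7, tid)) {1}
step 3: v2 <- -6                     {0,2,3,4,5,6,7}
step 4: v0 <- tid                    {0,2,3,4,5,6,7}
step 5: v2 <- (v0 % 4)               {0,1,2,3,4,5,6,7}

Answer: 6 steps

v2: 0,0,2,3,0,1,2,3
v0: 0,0,2,3,4,5,6,7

steps = 6; useful = 32; efficiency = 32/48 = 2/3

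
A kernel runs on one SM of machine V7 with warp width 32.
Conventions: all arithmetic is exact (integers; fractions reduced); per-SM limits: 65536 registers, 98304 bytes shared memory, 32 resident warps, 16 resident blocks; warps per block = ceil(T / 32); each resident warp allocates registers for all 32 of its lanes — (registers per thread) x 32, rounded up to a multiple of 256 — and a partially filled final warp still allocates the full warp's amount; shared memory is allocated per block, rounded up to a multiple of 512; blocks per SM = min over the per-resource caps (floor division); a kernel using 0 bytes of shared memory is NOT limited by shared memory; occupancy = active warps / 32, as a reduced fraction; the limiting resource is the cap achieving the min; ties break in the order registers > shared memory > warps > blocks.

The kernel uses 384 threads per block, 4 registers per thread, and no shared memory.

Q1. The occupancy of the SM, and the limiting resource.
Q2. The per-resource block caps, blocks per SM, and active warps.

Answer: occupancy 3/4, limited by warps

registers: 21 blocks
shared memory: no limit (kernel uses none)
warps: 2 blocks
blocks: 16 blocks

Answer: 2 blocks, 24 active warps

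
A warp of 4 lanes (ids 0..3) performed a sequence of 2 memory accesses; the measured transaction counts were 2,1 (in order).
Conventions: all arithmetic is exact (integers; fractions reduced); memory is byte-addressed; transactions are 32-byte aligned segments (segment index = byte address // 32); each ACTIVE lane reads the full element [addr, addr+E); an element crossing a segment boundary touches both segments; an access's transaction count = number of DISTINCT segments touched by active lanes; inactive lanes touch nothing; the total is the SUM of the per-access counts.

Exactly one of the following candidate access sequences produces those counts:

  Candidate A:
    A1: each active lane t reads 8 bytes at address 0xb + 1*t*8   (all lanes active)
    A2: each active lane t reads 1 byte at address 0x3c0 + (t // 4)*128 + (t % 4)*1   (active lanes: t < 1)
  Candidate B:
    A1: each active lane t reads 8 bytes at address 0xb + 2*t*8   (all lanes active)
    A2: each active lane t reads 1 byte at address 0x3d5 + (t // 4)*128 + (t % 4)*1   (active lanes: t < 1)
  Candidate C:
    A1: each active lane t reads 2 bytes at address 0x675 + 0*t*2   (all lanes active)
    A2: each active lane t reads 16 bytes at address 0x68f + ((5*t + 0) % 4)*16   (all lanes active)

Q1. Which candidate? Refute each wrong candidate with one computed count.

B: A1 gives 3 transactions, not 2
C: A1 gives 1 transaction, not 2
A: all counts match (2,1)

Answer: A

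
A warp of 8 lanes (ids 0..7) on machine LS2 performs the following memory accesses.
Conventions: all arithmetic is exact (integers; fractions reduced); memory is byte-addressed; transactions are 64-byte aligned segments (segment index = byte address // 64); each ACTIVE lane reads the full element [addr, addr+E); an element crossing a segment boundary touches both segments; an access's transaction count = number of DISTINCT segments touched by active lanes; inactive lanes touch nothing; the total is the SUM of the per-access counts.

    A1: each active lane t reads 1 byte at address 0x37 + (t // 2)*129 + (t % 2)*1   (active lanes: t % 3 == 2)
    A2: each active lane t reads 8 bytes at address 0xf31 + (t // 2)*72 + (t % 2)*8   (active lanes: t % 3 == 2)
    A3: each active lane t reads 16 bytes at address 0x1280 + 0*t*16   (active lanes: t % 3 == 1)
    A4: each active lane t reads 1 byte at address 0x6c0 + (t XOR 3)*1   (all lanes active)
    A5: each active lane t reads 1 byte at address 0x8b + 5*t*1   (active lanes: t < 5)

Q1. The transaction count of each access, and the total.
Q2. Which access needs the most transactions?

A1: 2 transactions
A2: 3 transactions
A3: 1 transaction
A4: 1 transaction
A5: 1 transaction

Answer: 2,3,1,1,1; total 8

Answer: A2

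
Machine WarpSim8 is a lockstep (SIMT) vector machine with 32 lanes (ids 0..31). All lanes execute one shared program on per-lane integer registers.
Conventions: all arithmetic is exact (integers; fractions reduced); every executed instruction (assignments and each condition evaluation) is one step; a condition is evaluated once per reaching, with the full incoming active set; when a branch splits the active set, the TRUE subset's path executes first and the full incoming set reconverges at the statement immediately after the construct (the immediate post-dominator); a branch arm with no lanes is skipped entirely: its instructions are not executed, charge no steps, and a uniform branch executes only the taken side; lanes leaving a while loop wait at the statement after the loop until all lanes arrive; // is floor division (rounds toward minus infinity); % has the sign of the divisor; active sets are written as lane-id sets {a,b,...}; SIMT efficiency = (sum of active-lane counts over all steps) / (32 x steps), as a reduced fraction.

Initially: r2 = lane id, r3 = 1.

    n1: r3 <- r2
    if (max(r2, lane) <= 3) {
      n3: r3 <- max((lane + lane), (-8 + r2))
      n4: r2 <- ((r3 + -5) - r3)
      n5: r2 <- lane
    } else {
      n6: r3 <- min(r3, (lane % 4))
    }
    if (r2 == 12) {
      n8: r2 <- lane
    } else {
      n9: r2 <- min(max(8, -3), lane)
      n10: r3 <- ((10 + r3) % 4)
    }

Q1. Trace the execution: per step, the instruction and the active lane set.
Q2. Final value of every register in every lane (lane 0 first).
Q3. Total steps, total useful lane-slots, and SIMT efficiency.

step 0: r3 <- r2                     {0,1,2,3,4,5,6,7,8,9,10,11,12,13,14,15,16,17,18,19,20,21,22,23,24,25,26,27,28,29,30,31}
step 1: eval (max(r2, lane) <= 3)    {0,1,2,3,4,5,6,7,8,9,10,11,12,13,14,15,16,17,18,19,20,21,22,23,24,25,26,27,28,29,30,31}
step 2: r3 <- max((lane + lane), (-8 + r2)) {0,1,2,3}
step 3: r2 <- ((r3 + -5) - r3)       {0,1,2,3}
step 4: r2 <- lane                   {0,1,2,3}
step 5: r3 <- min(r3, (lane % 4))    {4,5,6,7,8,9,10,11,12,13,14,15,16,17,18,19,20,21,22,23,24,25,26,27,28,29,30,31}
step 6: eval (r2 == 12)              {0,1,2,3,4,5,6,7,8,9,10,11,12,13,14,15,16,17,18,19,20,21,22,23,24,25,26,27,28,29,30,31}
step 7: r2 <- lane                   {12}
step 8: r2 <- min(max(8, -3), lane)  {0,1,2,3,4,5,6,7,8,9,10,11,13,14,15,16,17,18,19,20,21,22,23,24,25,26,27,28,29,30,31}
step 9: r3 <- ((10 + r3) % 4)        {0,1,2,3,4,5,6,7,8,9,10,11,13,14,15,16,17,18,19,20,21,22,23,24,25,26,27,28,29,30,31}

Answer: 10 steps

r2: 0,1,2,3,4,5,6,7,8,8,8,8,12,8,8,8,8,8,8,8,8,8,8,8,8,8,8,8,8,8,8,8
r3: 2,0,2,0,2,3,0,1,2,3,0,1,0,3,0,1,2,3,0,1,2,3,0,1,2,3,0,1,2,3,0,1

steps = 10; useful = 199; efficiency = 199/320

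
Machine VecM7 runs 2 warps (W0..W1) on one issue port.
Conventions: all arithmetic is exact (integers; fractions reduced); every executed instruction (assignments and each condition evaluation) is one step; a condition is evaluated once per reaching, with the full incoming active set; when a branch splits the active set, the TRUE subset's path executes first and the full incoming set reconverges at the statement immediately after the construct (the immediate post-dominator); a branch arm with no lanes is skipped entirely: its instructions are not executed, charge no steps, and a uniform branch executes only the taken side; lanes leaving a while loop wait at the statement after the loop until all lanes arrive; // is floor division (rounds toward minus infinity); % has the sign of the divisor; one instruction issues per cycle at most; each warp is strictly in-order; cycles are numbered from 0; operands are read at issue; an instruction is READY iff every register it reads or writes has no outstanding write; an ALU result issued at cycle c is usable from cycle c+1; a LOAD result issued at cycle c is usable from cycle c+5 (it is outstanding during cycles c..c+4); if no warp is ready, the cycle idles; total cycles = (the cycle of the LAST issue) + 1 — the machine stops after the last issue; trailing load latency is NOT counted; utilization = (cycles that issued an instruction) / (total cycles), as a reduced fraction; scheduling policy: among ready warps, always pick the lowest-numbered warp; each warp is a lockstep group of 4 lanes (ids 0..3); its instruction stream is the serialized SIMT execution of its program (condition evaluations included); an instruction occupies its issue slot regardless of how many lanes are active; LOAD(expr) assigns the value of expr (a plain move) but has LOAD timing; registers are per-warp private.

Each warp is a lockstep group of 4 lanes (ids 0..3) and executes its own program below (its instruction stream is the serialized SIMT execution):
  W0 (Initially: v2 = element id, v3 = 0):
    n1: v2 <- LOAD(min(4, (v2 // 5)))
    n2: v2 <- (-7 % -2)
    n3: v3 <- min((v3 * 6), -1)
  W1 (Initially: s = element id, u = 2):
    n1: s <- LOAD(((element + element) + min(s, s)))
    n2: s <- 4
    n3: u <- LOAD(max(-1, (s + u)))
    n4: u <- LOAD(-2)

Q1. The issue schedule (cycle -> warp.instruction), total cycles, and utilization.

cycle 0: W0.I0
cycle 1: W1.I0
cycle 2: idle
cycle 3: idle
cycle 4: idle
cycle 5: W0.I1
cycle 6: W0.I2
cycle 7: W1.I1
cycle 8: W1.I2
cycle 9: idle
cycle 10: idle
cycle 11: idle
cycle 12: idle
cycle 13: W1.I3

Answer: 14 cycles, utilization 1/2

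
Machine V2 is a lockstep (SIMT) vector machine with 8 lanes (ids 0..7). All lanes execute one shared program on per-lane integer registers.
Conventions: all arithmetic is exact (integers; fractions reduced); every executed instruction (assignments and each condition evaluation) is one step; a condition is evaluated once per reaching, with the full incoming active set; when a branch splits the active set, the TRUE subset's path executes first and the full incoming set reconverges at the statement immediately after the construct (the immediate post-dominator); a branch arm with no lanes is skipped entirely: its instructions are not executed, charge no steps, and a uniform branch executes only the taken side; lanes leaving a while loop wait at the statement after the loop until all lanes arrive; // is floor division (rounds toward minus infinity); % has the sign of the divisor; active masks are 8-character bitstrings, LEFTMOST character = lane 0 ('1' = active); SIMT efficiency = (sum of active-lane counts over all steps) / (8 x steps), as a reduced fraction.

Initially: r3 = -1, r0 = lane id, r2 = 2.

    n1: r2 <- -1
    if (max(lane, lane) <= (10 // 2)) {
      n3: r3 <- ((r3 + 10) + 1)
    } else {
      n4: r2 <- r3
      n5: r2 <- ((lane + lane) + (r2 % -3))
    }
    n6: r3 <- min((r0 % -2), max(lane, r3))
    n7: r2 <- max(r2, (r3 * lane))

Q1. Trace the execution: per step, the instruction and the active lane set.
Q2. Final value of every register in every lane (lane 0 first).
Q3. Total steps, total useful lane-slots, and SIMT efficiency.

step 0: r2 <- -1                     11111111
step 1: eval (max(lane, lane) <= (10 // 2)) 11111111
step 2: r3 <- ((r3 + 10) + 1)        11111100
step 3: r2 <- r3                     00000011
step 4: r2 <- ((lane + lane) + (r2 % -3)) 00000011
step 5: r3 <- min((r0 % -2), max(lane, r3)) 11111111
step 6: r2 <- max(r2, (r3 * lane))   11111111

Answer: 7 steps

r3: 0,-1,0,-1,0,-1,0,-1
r0: 0,1,2,3,4,5,6,7
r2: 0,-1,0,-1,0,-1,11,13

steps = 7; useful = 42; efficiency = 42/56 = 3/4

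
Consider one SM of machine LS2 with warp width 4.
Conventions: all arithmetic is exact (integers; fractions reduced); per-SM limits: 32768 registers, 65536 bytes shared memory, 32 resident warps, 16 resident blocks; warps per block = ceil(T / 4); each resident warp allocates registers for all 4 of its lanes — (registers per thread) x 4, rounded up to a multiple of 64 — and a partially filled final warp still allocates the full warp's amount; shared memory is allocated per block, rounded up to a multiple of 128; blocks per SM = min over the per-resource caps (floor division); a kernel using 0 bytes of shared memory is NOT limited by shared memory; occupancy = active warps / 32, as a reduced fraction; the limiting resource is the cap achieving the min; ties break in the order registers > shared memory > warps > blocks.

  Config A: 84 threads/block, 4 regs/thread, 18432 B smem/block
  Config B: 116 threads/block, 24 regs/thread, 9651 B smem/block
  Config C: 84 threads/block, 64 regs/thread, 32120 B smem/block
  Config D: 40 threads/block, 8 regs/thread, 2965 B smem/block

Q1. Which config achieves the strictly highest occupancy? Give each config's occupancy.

occupancies: A 21/32, B 29/32, C 21/32, D 15/16

Answer: D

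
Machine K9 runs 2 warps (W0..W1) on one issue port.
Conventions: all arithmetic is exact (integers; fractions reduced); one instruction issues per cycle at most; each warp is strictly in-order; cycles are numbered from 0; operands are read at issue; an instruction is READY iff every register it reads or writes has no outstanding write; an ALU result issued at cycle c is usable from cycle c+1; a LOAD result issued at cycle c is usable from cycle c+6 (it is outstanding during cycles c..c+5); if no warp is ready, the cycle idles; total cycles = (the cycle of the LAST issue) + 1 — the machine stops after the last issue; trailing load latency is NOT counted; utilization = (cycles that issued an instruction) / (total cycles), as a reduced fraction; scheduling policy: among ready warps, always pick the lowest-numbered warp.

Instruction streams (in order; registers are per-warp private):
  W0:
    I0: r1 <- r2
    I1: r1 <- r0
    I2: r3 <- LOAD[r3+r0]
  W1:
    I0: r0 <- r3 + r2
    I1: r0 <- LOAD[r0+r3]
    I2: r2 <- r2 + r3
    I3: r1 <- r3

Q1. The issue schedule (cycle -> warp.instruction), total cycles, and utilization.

cycle 0: W0.I0
cycle 1: W0.I1
cycle 2: W0.I2
cycle 3: W1.I0
cycle 4: W1.I1
cycle 5: W1.I2
cycle 6: W1.I3

Answer: 7 cycles, utilization 1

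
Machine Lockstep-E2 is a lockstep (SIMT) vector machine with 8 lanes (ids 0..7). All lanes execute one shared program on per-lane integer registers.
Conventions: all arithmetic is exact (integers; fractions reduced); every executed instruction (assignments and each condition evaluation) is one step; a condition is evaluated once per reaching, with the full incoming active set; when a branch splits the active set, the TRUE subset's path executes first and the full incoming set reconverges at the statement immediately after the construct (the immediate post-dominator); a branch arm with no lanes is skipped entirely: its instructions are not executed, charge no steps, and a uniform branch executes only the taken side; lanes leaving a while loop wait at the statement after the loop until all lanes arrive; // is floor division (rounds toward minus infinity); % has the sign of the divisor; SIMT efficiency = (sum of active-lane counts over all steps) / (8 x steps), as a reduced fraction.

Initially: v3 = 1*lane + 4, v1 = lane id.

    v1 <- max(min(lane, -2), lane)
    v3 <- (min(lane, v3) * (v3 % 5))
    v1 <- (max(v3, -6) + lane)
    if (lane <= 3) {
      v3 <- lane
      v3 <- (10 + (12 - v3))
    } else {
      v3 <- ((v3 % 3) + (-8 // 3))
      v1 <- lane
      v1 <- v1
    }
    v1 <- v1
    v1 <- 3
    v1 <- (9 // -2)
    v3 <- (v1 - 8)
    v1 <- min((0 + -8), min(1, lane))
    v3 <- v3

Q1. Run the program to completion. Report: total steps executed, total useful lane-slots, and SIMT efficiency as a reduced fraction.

Answer: 15 steps, 100 useful, 5/6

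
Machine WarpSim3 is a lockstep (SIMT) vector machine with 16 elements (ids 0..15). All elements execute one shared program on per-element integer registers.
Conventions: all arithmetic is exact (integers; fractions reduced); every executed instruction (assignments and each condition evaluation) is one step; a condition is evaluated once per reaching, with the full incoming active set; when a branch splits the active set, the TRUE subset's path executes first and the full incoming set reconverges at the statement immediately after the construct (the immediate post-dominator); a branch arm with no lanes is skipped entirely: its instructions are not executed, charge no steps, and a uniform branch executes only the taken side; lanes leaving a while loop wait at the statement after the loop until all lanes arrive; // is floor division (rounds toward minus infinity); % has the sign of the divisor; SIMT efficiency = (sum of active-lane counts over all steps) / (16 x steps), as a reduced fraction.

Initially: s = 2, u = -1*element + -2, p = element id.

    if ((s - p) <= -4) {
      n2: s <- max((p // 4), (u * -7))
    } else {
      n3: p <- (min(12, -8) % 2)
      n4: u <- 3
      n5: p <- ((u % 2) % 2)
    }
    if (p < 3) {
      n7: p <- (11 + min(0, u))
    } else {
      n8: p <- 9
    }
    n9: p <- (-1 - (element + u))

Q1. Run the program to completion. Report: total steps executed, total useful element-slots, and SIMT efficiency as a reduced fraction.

Answer: 9 steps, 92 useful, 23/36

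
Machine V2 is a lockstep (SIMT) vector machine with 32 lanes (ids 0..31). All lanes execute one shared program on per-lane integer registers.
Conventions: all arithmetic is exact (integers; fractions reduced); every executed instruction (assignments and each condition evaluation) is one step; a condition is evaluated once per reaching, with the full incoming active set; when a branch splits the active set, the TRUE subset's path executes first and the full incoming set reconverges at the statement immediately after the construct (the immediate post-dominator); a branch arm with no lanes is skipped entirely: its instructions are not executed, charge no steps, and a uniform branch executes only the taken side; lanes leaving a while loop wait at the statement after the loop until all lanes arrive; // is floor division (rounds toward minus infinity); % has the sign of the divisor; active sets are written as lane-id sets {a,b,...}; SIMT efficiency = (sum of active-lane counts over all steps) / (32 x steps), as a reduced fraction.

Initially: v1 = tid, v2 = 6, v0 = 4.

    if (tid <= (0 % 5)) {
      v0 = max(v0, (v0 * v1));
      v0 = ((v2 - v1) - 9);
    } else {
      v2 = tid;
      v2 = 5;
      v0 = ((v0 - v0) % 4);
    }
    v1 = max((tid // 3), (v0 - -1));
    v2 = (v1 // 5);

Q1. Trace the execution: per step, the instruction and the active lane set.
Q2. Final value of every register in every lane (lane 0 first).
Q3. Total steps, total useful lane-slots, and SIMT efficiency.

step 0: eval (tid <= (0 % 5))        {0,1,2,3,4,5,6,7,8,9,10,11,12,13,14,15,16,17,18,19,20,21,22,23,24,25,26,27,28,29,30,31}
step 1: v0 <- max(v0, (v0 * v1))     {0}
step 2: v0 <- ((v2 - v1) - 9)        {0}
step 3: v2 <- tid                    {1,2,3,4,5,6,7,8,9,10,11,12,13,14,15,16,17,18,19,20,21,22,23,24,25,26,27,28,29,30,31}
step 4: v2 <- 5                      {1,2,3,4,5,6,7,8,9,10,11,12,13,14,15,16,17,18,19,20,21,22,23,24,25,26,27,28,29,30,31}
step 5: v0 <- ((v0 - v0) % 4)        {1,2,3,4,5,6,7,8,9,10,11,12,13,14,15,16,17,18,19,20,21,22,23,24,25,26,27,28,29,30,31}
step 6: v1 <- max((tid // 3), (v0 - -1)) {0,1,2,3,4,5,6,7,8,9,10,11,12,13,14,15,16,17,18,19,20,21,22,23,24,25,26,27,28,29,30,31}
step 7: v2 <- (v1 // 5)              {0,1,2,3,4,5,6,7,8,9,10,11,12,13,14,15,16,17,18,19,20,21,22,23,24,25,26,27,28,29,30,31}

Answer: 8 steps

v1: 0,1,1,1,1,1,2,2,2,3,3,3,4,4,4,5,5,5,6,6,6,7,7,7,8,8,8,9,9,9,10,10
v2: 0,0,0,0,0,0,0,0,0,0,0,0,0,0,0,1,1,1,1,1,1,1,1,1,1,1,1,1,1,1,2,2
v0: -3,0,0,0,0,0,0,0,0,0,0,0,0,0,0,0,0,0,0,0,0,0,0,0,0,0,0,0,0,0,0,0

steps = 8; useful = 191; efficiency = 191/256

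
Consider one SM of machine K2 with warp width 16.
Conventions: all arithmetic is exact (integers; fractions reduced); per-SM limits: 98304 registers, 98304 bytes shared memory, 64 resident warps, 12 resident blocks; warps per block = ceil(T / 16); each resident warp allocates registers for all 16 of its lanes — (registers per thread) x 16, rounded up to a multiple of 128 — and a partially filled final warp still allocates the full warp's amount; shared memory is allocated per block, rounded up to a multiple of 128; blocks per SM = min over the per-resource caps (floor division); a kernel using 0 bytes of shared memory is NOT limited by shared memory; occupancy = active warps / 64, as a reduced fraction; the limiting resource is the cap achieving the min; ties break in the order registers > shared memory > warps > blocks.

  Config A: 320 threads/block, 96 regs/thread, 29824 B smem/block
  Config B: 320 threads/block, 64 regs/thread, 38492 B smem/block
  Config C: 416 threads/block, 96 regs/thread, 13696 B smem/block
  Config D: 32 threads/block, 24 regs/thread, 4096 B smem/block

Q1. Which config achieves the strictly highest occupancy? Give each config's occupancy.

occupancies: A 15/16, B 5/8, C 13/16, D 3/8

Answer: A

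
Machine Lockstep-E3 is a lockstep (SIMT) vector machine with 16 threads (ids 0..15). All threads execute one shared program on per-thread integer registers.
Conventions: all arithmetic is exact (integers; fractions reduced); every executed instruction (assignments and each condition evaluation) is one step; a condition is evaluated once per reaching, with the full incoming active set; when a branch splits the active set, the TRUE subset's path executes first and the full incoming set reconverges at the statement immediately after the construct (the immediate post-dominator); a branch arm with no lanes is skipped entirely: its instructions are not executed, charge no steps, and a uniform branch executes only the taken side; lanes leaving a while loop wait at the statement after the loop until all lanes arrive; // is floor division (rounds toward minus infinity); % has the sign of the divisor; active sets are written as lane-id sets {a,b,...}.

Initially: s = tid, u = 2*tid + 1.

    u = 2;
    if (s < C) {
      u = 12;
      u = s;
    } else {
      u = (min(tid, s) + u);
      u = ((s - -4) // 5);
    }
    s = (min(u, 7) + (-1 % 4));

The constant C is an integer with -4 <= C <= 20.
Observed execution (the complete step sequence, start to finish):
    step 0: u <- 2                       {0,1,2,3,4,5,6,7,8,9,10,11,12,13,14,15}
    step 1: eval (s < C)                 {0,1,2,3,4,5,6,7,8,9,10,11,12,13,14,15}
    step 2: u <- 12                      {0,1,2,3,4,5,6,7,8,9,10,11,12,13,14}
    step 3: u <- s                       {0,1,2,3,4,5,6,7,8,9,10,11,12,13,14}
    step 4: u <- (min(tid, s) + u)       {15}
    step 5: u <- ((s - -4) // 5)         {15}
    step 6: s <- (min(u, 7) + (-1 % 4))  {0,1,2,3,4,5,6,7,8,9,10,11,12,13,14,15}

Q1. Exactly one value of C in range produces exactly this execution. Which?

Answer: C = 15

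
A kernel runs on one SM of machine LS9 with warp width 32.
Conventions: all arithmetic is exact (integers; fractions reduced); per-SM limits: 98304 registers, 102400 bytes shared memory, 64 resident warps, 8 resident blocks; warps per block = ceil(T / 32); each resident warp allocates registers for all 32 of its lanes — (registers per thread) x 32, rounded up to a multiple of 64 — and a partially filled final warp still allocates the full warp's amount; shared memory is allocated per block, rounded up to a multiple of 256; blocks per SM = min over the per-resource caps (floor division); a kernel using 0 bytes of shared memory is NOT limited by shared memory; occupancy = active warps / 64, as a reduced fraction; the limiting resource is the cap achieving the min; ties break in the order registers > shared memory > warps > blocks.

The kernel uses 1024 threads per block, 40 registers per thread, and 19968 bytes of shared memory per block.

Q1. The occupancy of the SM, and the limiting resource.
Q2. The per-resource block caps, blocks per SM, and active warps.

Answer: occupancy 1, limited by registers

registers: 2 blocks
shared memory: 5 blocks
warps: 2 blocks
blocks: 8 blocks

Answer: 2 blocks, 64 active warps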